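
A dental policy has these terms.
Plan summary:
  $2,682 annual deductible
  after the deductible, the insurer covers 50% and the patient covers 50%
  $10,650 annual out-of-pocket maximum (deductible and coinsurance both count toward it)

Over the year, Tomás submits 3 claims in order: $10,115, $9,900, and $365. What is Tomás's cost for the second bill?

Bill 1, $10,115: $2,682 finishes the deductible; $7,433 goes to coinsurance; coinsurance $7,433 × 50% = $3,716.50. Patient owes $6,398.50 (running OOP $6,398.50).
Bill 2, $9,900: deductible met; 50% of $9,900 = $4,950. That would push OOP to $11,348.50, over the $10,650 cap, so patient pays $10,650 − $6,398.50 = $4,251.50.

$4,251.50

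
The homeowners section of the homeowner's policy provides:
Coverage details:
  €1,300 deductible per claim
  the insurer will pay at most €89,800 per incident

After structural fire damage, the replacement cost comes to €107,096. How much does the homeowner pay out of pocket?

€17,296

Subtract the deductible: €107,096 − €1,300 = €105,796.
Since €105,796 > €89,800, the payout is capped at €89,800.
Homeowner's share is the uncovered remainder: €107,096 − €89,800 = €17,296.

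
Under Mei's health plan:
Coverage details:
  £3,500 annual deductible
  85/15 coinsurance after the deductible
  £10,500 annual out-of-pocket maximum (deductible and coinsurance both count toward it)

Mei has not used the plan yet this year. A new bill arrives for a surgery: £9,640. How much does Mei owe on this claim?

Deductible not yet touched, so the first £3,500 of the bill goes to the deductible.
After the £3,500 deductible portion, £9,640 − £3,500 = £6,140 is subject to coinsurance.
Coinsurance: £6,140 × 15% = £921.
That puts the patient's cost at £3,500 + £921 = £4,421 before any cap.
Total out-of-pocket so far would be £0 + £4,421 = £4,421, below the £10,500 cap — no reduction.

£4,421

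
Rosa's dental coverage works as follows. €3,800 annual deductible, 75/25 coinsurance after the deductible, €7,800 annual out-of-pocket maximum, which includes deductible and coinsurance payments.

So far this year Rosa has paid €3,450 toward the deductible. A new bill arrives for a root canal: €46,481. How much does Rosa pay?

Deductible still to meet: €3,800 − €3,450 = €350.
The remaining €46,131 (= €46,481 − €350) moves to coinsurance.
25% of €46,131 = €11,532.75 falls to the patient.
So the patient owes €350 + €11,532.75 = €11,882.75 before any cap.
Year-to-date out-of-pocket would reach €3,450 + €11,882.75 = €15,332.75, above the €7,800 maximum, so the patient pays only €7,800 − €3,450 = €4,350.

€4,350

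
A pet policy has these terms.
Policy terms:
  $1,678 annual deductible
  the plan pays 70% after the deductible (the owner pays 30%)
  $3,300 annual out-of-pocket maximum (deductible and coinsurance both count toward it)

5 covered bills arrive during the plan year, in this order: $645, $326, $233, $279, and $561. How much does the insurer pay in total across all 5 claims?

$256.20

Claim 1 ($645): all of it applies to the deductible. Cost to owner: $645. OOP to date $645. Plan pays $645 − $645 = $0.
Claim 2 ($326): all of it applies to the deductible. Owner owes $326 (running OOP $971). Plan pays $326 − $326 = $0.
Claim 3 ($233): fully absorbed by the deductible. Cost to owner: $233. OOP to date $1,204. Plan pays $233 − $233 = $0.
Claim 4 ($279): entire amount goes to the deductible. Cost to owner: $279. OOP to date $1,483. Plan pays $279 − $279 = $0.
Claim 5 ($561): $195 to deductible, leaving $366; 30% of $366 = $109.80. Owner owes $304.80 (running OOP $1,787.80). Plan pays $561 − $304.80 = $256.20.
Insurer total: $0 + $0 + $0 + $0 + $256.20 = $256.20.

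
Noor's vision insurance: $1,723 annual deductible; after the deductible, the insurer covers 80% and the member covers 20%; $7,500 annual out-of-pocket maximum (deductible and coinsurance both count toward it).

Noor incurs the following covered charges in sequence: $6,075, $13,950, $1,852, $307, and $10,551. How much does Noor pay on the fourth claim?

#1 ($6,075): deductible takes $1,723, $4,352 remains; coinsurance $4,352 × 20% = $870.40. Cost to member: $2,593.40. OOP to date $2,593.40.
#2 ($13,950): 20% coinsurance on $13,950 = $2,790. Cost to member: $2,790. OOP to date $5,383.40.
#3 ($1,852): deductible met; 20% of $1,852 = $370.40. Cost to member: $370.40. OOP to date $5,753.80.
#4 ($307): 20% coinsurance on $307 = $61.40. Member owes $61.40 (running OOP $5,815.20).

$61.40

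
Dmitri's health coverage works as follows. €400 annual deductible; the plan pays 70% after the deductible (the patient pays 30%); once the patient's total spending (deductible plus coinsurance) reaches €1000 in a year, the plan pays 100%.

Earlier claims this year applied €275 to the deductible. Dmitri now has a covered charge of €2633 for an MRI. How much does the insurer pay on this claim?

Deductible still to meet: €400 − €275 = €125.
That leaves €2633 − €125 = €2508 for coinsurance.
Coinsurance: €2508 × 30% = €752.40.
So the patient owes €125 + €752.40 = €877.40 before any cap.
Adding €877.40 to the €275 already spent would give €1152.40, which exceeds the €1000 cap; the patient pays just €1000 − €275 = €725.
Insurer pays the balance: €2633 − €725 = €1908.

€1908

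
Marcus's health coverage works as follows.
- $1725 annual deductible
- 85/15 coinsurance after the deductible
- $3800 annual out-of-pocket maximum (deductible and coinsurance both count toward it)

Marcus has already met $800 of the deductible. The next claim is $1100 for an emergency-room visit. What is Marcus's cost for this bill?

Deductible still to meet: $1725 − $800 = $925.
That leaves $1100 − $925 = $175 for coinsurance.
15% of $175 = $26.25 falls to the patient.
So the patient owes $925 + $26.25 = $951.25 before any cap.
Cumulative spending $800 + $951.25 = $1751.25 stays under the $3800 maximum.

$951.25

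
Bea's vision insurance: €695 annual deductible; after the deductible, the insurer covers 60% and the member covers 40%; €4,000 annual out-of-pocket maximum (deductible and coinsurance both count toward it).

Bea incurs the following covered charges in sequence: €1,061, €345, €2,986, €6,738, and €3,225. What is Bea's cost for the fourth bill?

€1,826.20

Bill 1, €1,061: deductible takes €695, €366 remains; coinsurance €366 × 40% = €146.40. Member owes €841.40 (running OOP €841.40).
Bill 2, €345: 40% coinsurance on €345 = €138. Cost to member: €138. OOP to date €979.40.
Bill 3, €2,986: 40% coinsurance on €2,986 = €1,194.40. Member owes €1,194.40 (running OOP €2,173.80).
Bill 4, €6,738: deductible met; 40% of €6,738 = €2,695.20. OOP would hit €4,869 > €4,000, so the cap limits the member to €4,000 − €2,173.80 = €1,826.20.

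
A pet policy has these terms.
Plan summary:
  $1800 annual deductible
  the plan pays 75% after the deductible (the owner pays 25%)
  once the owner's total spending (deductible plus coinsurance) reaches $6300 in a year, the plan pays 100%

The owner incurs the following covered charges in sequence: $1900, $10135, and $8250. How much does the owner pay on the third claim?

$1941.25

#1 ($1900): deductible takes $1800, $100 remains; owner's 25% is $25. Cost to owner: $1825. OOP to date $1825.
#2 ($10135): deductible already satisfied, so owner's share is 25% × $10135 = $2533.75. Owner pays $2533.75; OOP now $4358.75.
#3 ($8250): 25% coinsurance on $8250 = $2062.50. That would push OOP to $6421.25, over the $6300 cap, so owner pays $6300 − $4358.75 = $1941.25.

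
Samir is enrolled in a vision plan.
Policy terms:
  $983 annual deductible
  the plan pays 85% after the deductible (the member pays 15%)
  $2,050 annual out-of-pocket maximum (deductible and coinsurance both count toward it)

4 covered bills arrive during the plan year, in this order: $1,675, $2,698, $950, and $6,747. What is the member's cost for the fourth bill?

$416

Bill 1, $1,675: deductible takes $983, $692 remains; coinsurance $692 × 15% = $103.80. Cost to member: $1,086.80. OOP to date $1,086.80.
Bill 2, $2,698: 15% coinsurance on $2,698 = $404.70. Member owes $404.70 (running OOP $1,491.50).
Bill 3, $950: deductible met; 15% of $950 = $142.50. Cost to member: $142.50. OOP to date $1,634.
Bill 4, $6,747: 15% coinsurance on $6,747 = $1,012.05. Adding that to $1,634 gives $2,646.05, past the $2,050 cap; member pays only $2,050 − $1,634 = $416.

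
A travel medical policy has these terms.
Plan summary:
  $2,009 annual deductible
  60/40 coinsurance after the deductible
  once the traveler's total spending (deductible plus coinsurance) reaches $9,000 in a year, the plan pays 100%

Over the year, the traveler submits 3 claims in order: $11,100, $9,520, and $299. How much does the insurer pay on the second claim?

$6,165.40

Claim 1 ($11,100): deductible takes $2,009, $9,091 remains; coinsurance $9,091 × 40% = $3,636.40. Cost to traveler: $5,645.40. OOP to date $5,645.40. Insurer: $11,100 − $5,645.40 = $5,454.60.
Claim 2 ($9,520): 40% coinsurance on $9,520 = $3,808. That would push OOP to $9,453.40, over the $9,000 cap, so traveler pays $9,000 − $5,645.40 = $3,354.60. Plan pays $9,520 − $3,354.60 = $6,165.40.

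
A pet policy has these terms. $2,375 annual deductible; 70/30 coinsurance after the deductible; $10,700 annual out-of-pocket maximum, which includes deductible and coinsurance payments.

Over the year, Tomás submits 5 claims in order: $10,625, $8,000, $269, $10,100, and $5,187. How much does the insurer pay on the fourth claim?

$7,070

Claim 1 — $10,625: $2,375 to deductible, leaving $8,250; 30% of $8,250 = $2,475. Cost to owner: $4,850. OOP to date $4,850. Plan pays $10,625 − $4,850 = $5,775.
Claim 2 — $8,000: deductible met; 30% of $8,000 = $2,400. Owner owes $2,400 (running OOP $7,250). Plan pays $8,000 − $2,400 = $5,600.
Claim 3 — $269: deductible already satisfied, so owner's share is 30% × $269 = $80.70. Owner owes $80.70 (running OOP $7,330.70). Insurer: $269 − $80.70 = $188.30.
Claim 4 — $10,100: 30% coinsurance on $10,100 = $3,030. Cost to owner: $3,030. OOP to date $10,360.70. Plan pays $10,100 − $3,030 = $7,070.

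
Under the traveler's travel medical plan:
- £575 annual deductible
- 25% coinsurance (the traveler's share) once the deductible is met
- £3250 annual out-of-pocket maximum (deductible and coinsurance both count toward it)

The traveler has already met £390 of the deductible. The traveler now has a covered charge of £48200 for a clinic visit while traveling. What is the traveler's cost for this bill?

£390 of the £575 deductible is already met, leaving £185.
That leaves £48200 − £185 = £48015 for coinsurance.
25% of £48015 = £12003.75 falls to the traveler.
Traveler responsibility before any cap: £185 + £12003.75 = £12188.75.
That would bring total out-of-pocket to £12578.75, past the £3250 cap. The traveler is capped at £3250 − £390 = £2860 on this claim.

£2860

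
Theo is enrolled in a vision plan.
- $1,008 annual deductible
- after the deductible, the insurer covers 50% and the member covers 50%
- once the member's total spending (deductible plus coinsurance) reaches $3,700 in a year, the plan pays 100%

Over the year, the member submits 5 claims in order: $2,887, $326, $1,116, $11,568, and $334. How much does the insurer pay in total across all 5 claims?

$12,531

Claim 1 — $2,887: $1,008 finishes the deductible; $1,879 goes to coinsurance; 50% of $1,879 = $939.50. Member pays $1,947.50; OOP now $1,947.50. Plan pays $2,887 − $1,947.50 = $939.50.
Claim 2 — $326: deductible met; 50% of $326 = $163. Member pays $163; OOP now $2,110.50. Plan pays $326 − $163 = $163.
Claim 3 — $1,116: deductible met; 50% of $1,116 = $558. Member owes $558 (running OOP $2,668.50). Plan pays $1,116 − $558 = $558.
Claim 4 — $11,568: 50% coinsurance on $11,568 = $5,784. Adding that to $2,668.50 gives $8,452.50, past the $3,700 cap; member pays only $3,700 − $2,668.50 = $1,031.50. Insurer: $11,568 − $1,031.50 = $10,536.50.
Claim 5 — $334: 50% coinsurance on $334 = $167. OOP would hit $3,867 > $3,700, so the cap limits the member to $3,700 − $3,700 = $0. Insurer: $334 − $0 = $334.
Insurer total: $939.50 + $163 + $558 + $10,536.50 + $334 = $12,531.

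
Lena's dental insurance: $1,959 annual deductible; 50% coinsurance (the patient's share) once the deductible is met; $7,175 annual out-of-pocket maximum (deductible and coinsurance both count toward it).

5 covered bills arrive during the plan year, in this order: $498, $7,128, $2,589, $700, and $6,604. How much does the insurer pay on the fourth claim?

Bill 1, $498: fully absorbed by the deductible. Patient pays $498; OOP now $498. Insurer: $498 − $498 = $0.
Bill 2, $7,128: $1,461 to deductible, leaving $5,667; patient's 50% is $2,833.50. Cost to patient: $4,294.50. OOP to date $4,792.50. Insurer: $7,128 − $4,294.50 = $2,833.50.
Bill 3, $2,589: deductible already satisfied, so patient's share is 50% × $2,589 = $1,294.50. Patient pays $1,294.50; OOP now $6,087. Insurer: $2,589 − $1,294.50 = $1,294.50.
Bill 4, $700: deductible met; 50% of $700 = $350. Cost to patient: $350. OOP to date $6,437. Insurer: $700 − $350 = $350.

$350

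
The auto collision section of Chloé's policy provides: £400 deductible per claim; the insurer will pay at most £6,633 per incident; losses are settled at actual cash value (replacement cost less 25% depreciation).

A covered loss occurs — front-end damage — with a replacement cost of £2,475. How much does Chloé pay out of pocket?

Depreciate 25%: the covered value is £2,475 × 0.75 = £1,856.25.
Less the £400 deductible: £1,856.25 − £400 = £1,456.25.
£1,456.25 ≤ £6,633, so the limit doesn't bind; insurer pays £1,456.25.
The driver bears the rest of the original loss: £2,475 − £1,456.25 = £1,018.75.

£1,018.75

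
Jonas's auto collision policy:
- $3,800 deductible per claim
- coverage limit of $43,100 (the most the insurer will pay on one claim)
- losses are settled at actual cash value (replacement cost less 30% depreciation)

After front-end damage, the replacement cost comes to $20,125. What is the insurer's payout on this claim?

Actual cash value after 30% depreciation: $20,125 × 70% = $14,087.50.
Less the $3,800 deductible: $14,087.50 − $3,800 = $10,287.50.
$10,287.50 ≤ $43,100, so the limit doesn't bind; insurer pays $10,287.50.

$10,287.50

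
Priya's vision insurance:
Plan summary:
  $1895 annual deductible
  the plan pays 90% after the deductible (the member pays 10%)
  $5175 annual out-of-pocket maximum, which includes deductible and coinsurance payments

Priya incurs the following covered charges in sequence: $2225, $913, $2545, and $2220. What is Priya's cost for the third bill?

Claim 1 — $2225: $1895 finishes the deductible; $330 goes to coinsurance; coinsurance $330 × 10% = $33. Member owes $1928 (running OOP $1928).
Claim 2 — $913: 10% coinsurance on $913 = $91.30. Member owes $91.30 (running OOP $2019.30).
Claim 3 — $2545: deductible met; 10% of $2545 = $254.50. Member owes $254.50 (running OOP $2273.80).

$254.50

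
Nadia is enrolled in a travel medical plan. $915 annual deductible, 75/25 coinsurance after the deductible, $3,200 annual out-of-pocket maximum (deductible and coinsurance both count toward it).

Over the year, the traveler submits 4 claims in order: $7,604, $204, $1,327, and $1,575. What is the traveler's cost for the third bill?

$331.75

#1 ($7,604): deductible takes $915, $6,689 remains; coinsurance $6,689 × 25% = $1,672.25. Traveler pays $2,587.25; OOP now $2,587.25.
#2 ($204): deductible already satisfied, so traveler's share is 25% × $204 = $51. Cost to traveler: $51. OOP to date $2,638.25.
#3 ($1,327): 25% coinsurance on $1,327 = $331.75. Traveler owes $331.75 (running OOP $2,970).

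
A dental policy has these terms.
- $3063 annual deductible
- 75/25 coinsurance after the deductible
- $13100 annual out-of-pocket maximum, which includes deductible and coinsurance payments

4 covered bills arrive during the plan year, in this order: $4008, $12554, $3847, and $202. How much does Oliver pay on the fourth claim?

#1 ($4008): $3063 to deductible, leaving $945; patient's 25% is $236.25. Cost to patient: $3299.25. OOP to date $3299.25.
#2 ($12554): deductible met; 25% of $12554 = $3138.50. Patient owes $3138.50 (running OOP $6437.75).
#3 ($3847): deductible already satisfied, so patient's share is 25% × $3847 = $961.75. Patient pays $961.75; OOP now $7399.50.
#4 ($202): deductible already satisfied, so patient's share is 25% × $202 = $50.50. Patient owes $50.50 (running OOP $7450).

$50.50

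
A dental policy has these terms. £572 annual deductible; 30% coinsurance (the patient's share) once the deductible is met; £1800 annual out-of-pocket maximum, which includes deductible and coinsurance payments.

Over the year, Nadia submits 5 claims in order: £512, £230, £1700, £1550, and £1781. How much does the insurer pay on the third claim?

£1190

Claim 1 — £512: fully absorbed by the deductible. Cost to patient: £512. OOP to date £512. Insurer: £512 − £512 = £0.
Claim 2 — £230: £60 finishes the deductible; £170 goes to coinsurance; coinsurance £170 × 30% = £51. Patient pays £111; OOP now £623. Insurer: £230 − £111 = £119.
Claim 3 — £1700: deductible already satisfied, so patient's share is 30% × £1700 = £510. Patient pays £510; OOP now £1133. Insurer: £1700 − £510 = £1190.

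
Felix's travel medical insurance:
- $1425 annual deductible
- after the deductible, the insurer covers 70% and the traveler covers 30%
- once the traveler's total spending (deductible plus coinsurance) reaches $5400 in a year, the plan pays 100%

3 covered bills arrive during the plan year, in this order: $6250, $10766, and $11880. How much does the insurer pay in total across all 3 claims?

$23496

Bill 1, $6250: $1425 to deductible, leaving $4825; traveler's 30% is $1447.50. Traveler pays $2872.50; OOP now $2872.50. Plan pays $6250 − $2872.50 = $3377.50.
Bill 2, $10766: deductible already satisfied, so traveler's share is 30% × $10766 = $3229.80. OOP would hit $6102.30 > $5400, so the cap limits the traveler to $5400 − $2872.50 = $2527.50. Plan pays $10766 − $2527.50 = $8238.50.
Bill 3, $11880: 30% coinsurance on $11880 = $3564. That would push OOP to $8964, over the $5400 cap, so traveler pays $5400 − $5400 = $0. Plan pays $11880 − $0 = $11880.
Insurer total: $3377.50 + $8238.50 + $11880 = $23496.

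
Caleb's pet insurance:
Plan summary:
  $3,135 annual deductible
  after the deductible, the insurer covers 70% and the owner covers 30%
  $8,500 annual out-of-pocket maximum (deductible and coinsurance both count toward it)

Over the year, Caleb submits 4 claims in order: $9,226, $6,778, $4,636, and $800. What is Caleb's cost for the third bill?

$1,390.80

Claim 1 — $9,226: $3,135 finishes the deductible; $6,091 goes to coinsurance; owner's 30% is $1,827.30. Cost to owner: $4,962.30. OOP to date $4,962.30.
Claim 2 — $6,778: deductible already satisfied, so owner's share is 30% × $6,778 = $2,033.40. Cost to owner: $2,033.40. OOP to date $6,995.70.
Claim 3 — $4,636: deductible met; 30% of $4,636 = $1,390.80. Cost to owner: $1,390.80. OOP to date $8,386.50.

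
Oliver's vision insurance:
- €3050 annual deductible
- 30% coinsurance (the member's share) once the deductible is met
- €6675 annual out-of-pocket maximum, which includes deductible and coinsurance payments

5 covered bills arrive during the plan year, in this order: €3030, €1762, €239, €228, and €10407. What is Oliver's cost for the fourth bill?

€68.40

#1 (€3030): all of it applies to the deductible. Cost to member: €3030. OOP to date €3030.
#2 (€1762): €20 finishes the deductible; €1742 goes to coinsurance; coinsurance €1742 × 30% = €522.60. Cost to member: €542.60. OOP to date €3572.60.
#3 (€239): deductible met; 30% of €239 = €71.70. Member owes €71.70 (running OOP €3644.30).
#4 (€228): 30% coinsurance on €228 = €68.40. Member pays €68.40; OOP now €3712.70.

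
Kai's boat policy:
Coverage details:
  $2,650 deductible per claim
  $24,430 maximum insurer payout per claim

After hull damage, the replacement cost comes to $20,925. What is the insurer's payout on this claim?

Subtract the deductible: $20,925 − $2,650 = $18,275.
$18,275 is within the $24,430 limit, so the insurer pays $18,275.

$18,275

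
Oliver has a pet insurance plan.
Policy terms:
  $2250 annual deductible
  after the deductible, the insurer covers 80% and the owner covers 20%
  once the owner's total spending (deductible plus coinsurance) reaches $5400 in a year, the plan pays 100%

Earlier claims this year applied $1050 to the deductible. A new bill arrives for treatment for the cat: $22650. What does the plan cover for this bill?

Deductible still to meet: $2250 − $1050 = $1200.
That leaves $22650 − $1200 = $21450 for coinsurance.
20% of $21450 = $4290 falls to the owner.
So the owner owes $1200 + $4290 = $5490 before any cap.
Adding $5490 to the $1050 already spent would give $6540, which exceeds the $5400 cap; the owner pays just $5400 − $1050 = $4350.
The plan picks up $22650 − $4350 = $18300.

$18300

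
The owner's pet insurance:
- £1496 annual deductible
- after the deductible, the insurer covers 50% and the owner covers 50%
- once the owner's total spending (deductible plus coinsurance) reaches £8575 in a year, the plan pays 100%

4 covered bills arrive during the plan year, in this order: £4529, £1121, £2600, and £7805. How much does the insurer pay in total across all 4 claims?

Claim 1 — £4529: deductible takes £1496, £3033 remains; 50% of £3033 = £1516.50. Owner pays £3012.50; OOP now £3012.50. Plan pays £4529 − £3012.50 = £1516.50.
Claim 2 — £1121: deductible already satisfied, so owner's share is 50% × £1121 = £560.50. Owner owes £560.50 (running OOP £3573). Plan pays £1121 − £560.50 = £560.50.
Claim 3 — £2600: 50% coinsurance on £2600 = £1300. Owner pays £1300; OOP now £4873. Insurer: £2600 − £1300 = £1300.
Claim 4 — £7805: deductible already satisfied, so owner's share is 50% × £7805 = £3902.50. Adding that to £4873 gives £8775.50, past the £8575 cap; owner pays only £8575 − £4873 = £3702. Plan pays £7805 − £3702 = £4103.
Insurer total = bills − owner's total = £16055 − £8575 = £7480.

£7480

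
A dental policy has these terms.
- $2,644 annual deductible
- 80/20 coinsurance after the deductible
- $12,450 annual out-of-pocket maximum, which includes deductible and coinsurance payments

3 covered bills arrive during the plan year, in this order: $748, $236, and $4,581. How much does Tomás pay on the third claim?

$2,244.20

Bill 1, $748: entire amount goes to the deductible. Cost to patient: $748. OOP to date $748.
Bill 2, $236: all of it applies to the deductible. Patient pays $236; OOP now $984.
Bill 3, $4,581: $1,660 to deductible, leaving $2,921; 20% of $2,921 = $584.20. Cost to patient: $2,244.20. OOP to date $3,228.20.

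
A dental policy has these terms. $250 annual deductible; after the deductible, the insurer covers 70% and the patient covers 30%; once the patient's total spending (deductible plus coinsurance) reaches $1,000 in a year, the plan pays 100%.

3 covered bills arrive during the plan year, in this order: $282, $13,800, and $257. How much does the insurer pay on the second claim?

Claim 1 — $282: $250 finishes the deductible; $32 goes to coinsurance; coinsurance $32 × 30% = $9.60. Patient pays $259.60; OOP now $259.60. Insurer: $282 − $259.60 = $22.40.
Claim 2 — $13,800: 30% coinsurance on $13,800 = $4,140. Adding that to $259.60 gives $4,399.60, past the $1,000 cap; patient pays only $1,000 − $259.60 = $740.40. Insurer: $13,800 − $740.40 = $13,059.60.

$13,059.60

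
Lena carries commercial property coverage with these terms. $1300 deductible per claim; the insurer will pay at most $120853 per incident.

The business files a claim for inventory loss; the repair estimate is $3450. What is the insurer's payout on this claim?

$2150

After the deductible, $3450 − $1300 = $2150 remains.
That's under the $120853 cap, so the insurer reimburses the full $2150.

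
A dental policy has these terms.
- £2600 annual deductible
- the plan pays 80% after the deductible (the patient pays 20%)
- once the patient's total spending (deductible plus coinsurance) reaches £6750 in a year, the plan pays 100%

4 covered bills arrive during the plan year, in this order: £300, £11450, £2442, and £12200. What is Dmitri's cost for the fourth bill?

£1831.60

Claim 1 — £300: entire amount goes to the deductible. Patient owes £300 (running OOP £300).
Claim 2 — £11450: £2300 finishes the deductible; £9150 goes to coinsurance; patient's 20% is £1830. Patient owes £4130 (running OOP £4430).
Claim 3 — £2442: 20% coinsurance on £2442 = £488.40. Patient pays £488.40; OOP now £4918.40.
Claim 4 — £12200: deductible met; 20% of £12200 = £2440. That would push OOP to £7358.40, over the £6750 cap, so patient pays £6750 − £4918.40 = £1831.60.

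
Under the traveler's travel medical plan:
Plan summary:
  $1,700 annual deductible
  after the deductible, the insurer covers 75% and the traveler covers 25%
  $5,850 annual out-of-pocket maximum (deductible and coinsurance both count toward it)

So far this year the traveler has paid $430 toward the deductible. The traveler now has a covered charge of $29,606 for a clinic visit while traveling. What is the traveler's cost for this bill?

$5,420

Remaining deductible: $1,700 − $430 = $1,270.
The remaining $28,336 (= $29,606 − $1,270) moves to coinsurance.
25% of $28,336 = $7,084 falls to the traveler.
That puts the traveler's cost at $1,270 + $7,084 = $8,354 before any cap.
Adding $8,354 to the $430 already spent would give $8,784, which exceeds the $5,850 cap; the traveler pays just $5,850 − $430 = $5,420.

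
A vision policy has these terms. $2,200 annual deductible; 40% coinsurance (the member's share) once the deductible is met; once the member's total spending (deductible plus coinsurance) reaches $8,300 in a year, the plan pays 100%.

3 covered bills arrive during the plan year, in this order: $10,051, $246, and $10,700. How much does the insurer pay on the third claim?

$7,838.80

Claim 1 — $10,051: deductible takes $2,200, $7,851 remains; 40% of $7,851 = $3,140.40. Member owes $5,340.40 (running OOP $5,340.40). Insurer: $10,051 − $5,340.40 = $4,710.60.
Claim 2 — $246: deductible already satisfied, so member's share is 40% × $246 = $98.40. Cost to member: $98.40. OOP to date $5,438.80. Plan pays $246 − $98.40 = $147.60.
Claim 3 — $10,700: deductible met; 40% of $10,700 = $4,280. OOP would hit $9,718.80 > $8,300, so the cap limits the member to $8,300 − $5,438.80 = $2,861.20. Insurer: $10,700 − $2,861.20 = $7,838.80.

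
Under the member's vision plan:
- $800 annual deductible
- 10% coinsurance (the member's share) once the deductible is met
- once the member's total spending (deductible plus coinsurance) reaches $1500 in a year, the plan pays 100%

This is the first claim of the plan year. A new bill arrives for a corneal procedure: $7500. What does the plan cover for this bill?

$6030

Nothing has been paid toward the $800 deductible, so the first $800 of this charge is applied there.
After the $800 deductible portion, $7500 − $800 = $6700 is subject to coinsurance.
Member's 10% share of $6700 is $670.
So the member owes $800 + $670 = $1470 before any cap.
Total out-of-pocket so far would be $0 + $1470 = $1470, below the $1500 cap — no reduction.
Insurer pays the balance: $7500 − $1470 = $6030.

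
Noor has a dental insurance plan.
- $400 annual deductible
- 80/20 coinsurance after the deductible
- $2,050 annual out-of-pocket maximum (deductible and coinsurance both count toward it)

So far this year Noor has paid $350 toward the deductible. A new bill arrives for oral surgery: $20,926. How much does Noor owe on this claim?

$1,700

$350 of the $400 deductible is already met, leaving $50.
After the $50 deductible portion, $20,926 − $50 = $20,876 is subject to coinsurance.
Patient's 20% share of $20,876 is $4,175.20.
So the patient owes $50 + $4,175.20 = $4,225.20 before any cap.
Year-to-date out-of-pocket would reach $350 + $4,225.20 = $4,575.20, above the $2,050 maximum, so the patient pays only $2,050 − $350 = $1,700.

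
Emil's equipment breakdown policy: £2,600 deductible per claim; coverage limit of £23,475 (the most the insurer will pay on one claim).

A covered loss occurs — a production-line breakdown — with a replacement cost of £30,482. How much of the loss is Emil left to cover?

£7,007

Less the £2,600 deductible: £30,482 − £2,600 = £27,882.
£27,882 exceeds the £23,475 limit, so the insurer pays the limit: £23,475.
Out of pocket: £30,482 − £23,475 = £7,007.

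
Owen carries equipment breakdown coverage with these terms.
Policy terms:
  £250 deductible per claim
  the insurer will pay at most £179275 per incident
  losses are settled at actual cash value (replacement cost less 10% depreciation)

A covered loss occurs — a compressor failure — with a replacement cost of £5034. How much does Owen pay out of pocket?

£753.40

Actual cash value after 10% depreciation: £5034 × 90% = £4530.60.
Subtract the deductible: £4530.60 − £250 = £4280.60.
£4280.60 is within the £179275 limit, so the insurer pays £4280.60.
The business owner bears the rest of the original loss: £5034 − £4280.60 = £753.40.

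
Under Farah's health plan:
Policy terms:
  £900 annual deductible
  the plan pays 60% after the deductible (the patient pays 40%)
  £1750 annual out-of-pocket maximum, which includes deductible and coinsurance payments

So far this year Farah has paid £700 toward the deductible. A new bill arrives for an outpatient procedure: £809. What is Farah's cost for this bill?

£443.60

Remaining deductible: £900 − £700 = £200.
After the £200 deductible portion, £809 − £200 = £609 is subject to coinsurance.
Patient's 40% share of £609 is £243.60.
That puts the patient's cost at £200 + £243.60 = £443.60 before any cap.
Year-to-date out-of-pocket becomes £700 + £443.60 = £1143.60, still under the £1750 maximum, so no cap applies.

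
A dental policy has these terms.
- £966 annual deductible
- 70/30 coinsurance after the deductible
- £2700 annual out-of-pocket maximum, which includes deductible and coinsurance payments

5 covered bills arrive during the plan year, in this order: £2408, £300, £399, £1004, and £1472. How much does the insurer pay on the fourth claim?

#1 (£2408): £966 to deductible, leaving £1442; coinsurance £1442 × 30% = £432.60. Patient owes £1398.60 (running OOP £1398.60). Plan pays £2408 − £1398.60 = £1009.40.
#2 (£300): 30% coinsurance on £300 = £90. Cost to patient: £90. OOP to date £1488.60. Plan pays £300 − £90 = £210.
#3 (£399): deductible already satisfied, so patient's share is 30% × £399 = £119.70. Patient pays £119.70; OOP now £1608.30. Plan pays £399 − £119.70 = £279.30.
#4 (£1004): deductible already satisfied, so patient's share is 30% × £1004 = £301.20. Cost to patient: £301.20. OOP to date £1909.50. Insurer: £1004 − £301.20 = £702.80.

£702.80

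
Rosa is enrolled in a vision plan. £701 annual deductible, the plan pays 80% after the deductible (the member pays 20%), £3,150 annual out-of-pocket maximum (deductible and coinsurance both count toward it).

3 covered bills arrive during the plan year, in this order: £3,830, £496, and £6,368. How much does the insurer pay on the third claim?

Claim 1 (£3,830): £701 finishes the deductible; £3,129 goes to coinsurance; member's 20% is £625.80. Cost to member: £1,326.80. OOP to date £1,326.80. Plan pays £3,830 − £1,326.80 = £2,503.20.
Claim 2 (£496): deductible already satisfied, so member's share is 20% × £496 = £99.20. Member owes £99.20 (running OOP £1,426). Insurer: £496 − £99.20 = £396.80.
Claim 3 (£6,368): deductible met; 20% of £6,368 = £1,273.60. Member owes £1,273.60 (running OOP £2,699.60). Plan pays £6,368 − £1,273.60 = £5,094.40.

£5,094.40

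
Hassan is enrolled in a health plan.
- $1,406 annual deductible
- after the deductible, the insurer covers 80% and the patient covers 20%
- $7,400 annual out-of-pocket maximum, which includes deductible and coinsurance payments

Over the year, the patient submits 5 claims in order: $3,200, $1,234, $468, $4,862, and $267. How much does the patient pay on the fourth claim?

$972.40

Claim 1 — $3,200: $1,406 finishes the deductible; $1,794 goes to coinsurance; patient's 20% is $358.80. Cost to patient: $1,764.80. OOP to date $1,764.80.
Claim 2 — $1,234: deductible met; 20% of $1,234 = $246.80. Patient pays $246.80; OOP now $2,011.60.
Claim 3 — $468: 20% coinsurance on $468 = $93.60. Cost to patient: $93.60. OOP to date $2,105.20.
Claim 4 — $4,862: deductible met; 20% of $4,862 = $972.40. Patient owes $972.40 (running OOP $3,077.60).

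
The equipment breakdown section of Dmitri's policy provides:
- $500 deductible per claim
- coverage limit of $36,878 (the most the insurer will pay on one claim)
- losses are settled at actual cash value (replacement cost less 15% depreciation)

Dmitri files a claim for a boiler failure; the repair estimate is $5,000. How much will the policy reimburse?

$3,750

Actual cash value after 15% depreciation: $5,000 × 85% = $4,250.
Less the $500 deductible: $4,250 − $500 = $3,750.
$3,750 ≤ $36,878, so the limit doesn't bind; insurer pays $3,750.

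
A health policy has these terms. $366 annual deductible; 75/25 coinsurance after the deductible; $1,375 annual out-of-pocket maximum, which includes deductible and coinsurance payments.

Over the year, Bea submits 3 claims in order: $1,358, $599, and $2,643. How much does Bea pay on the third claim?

$611.25

Claim 1 — $1,358: deductible takes $366, $992 remains; 25% of $992 = $248. Cost to patient: $614. OOP to date $614.
Claim 2 — $599: deductible already satisfied, so patient's share is 25% × $599 = $149.75. Cost to patient: $149.75. OOP to date $763.75.
Claim 3 — $2,643: deductible met; 25% of $2,643 = $660.75. OOP would hit $1,424.50 > $1,375, so the cap limits the patient to $1,375 − $763.75 = $611.25.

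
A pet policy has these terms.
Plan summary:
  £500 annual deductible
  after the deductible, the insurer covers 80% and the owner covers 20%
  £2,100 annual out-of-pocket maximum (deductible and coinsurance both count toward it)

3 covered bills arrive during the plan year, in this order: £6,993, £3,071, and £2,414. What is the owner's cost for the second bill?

£301.40

Bill 1, £6,993: £500 finishes the deductible; £6,493 goes to coinsurance; owner's 20% is £1,298.60. Owner pays £1,798.60; OOP now £1,798.60.
Bill 2, £3,071: 20% coinsurance on £3,071 = £614.20. Adding that to £1,798.60 gives £2,412.80, past the £2,100 cap; owner pays only £2,100 − £1,798.60 = £301.40.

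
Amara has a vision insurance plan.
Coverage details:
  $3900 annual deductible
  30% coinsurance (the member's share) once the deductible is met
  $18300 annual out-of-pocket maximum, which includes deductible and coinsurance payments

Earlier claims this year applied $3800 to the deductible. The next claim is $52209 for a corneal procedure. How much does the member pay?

Deductible still to meet: $3900 − $3800 = $100.
After the $100 deductible portion, $52209 − $100 = $52109 is subject to coinsurance.
Member's 30% share of $52109 is $15632.70.
So the member owes $100 + $15632.70 = $15732.70 before any cap.
That would bring total out-of-pocket to $19532.70, past the $18300 cap. The member is capped at $18300 − $3800 = $14500 on this claim.

$14500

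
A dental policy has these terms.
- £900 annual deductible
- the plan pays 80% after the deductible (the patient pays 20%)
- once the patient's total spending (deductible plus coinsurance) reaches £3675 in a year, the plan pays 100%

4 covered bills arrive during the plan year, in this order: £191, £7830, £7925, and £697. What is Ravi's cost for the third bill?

Claim 1 — £191: fully absorbed by the deductible. Patient pays £191; OOP now £191.
Claim 2 — £7830: £709 to deductible, leaving £7121; 20% of £7121 = £1424.20. Patient pays £2133.20; OOP now £2324.20.
Claim 3 — £7925: deductible already satisfied, so patient's share is 20% × £7925 = £1585. OOP would hit £3909.20 > £3675, so the cap limits the patient to £3675 − £2324.20 = £1350.80.

£1350.80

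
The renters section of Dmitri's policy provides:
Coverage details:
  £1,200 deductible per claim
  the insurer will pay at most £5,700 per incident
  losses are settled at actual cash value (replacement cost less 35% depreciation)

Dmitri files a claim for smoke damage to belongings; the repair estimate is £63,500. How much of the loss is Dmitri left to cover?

£57,800

Depreciate 35%: the covered value is £63,500 × 0.65 = £41,275.
Subtract the deductible: £41,275 − £1,200 = £40,075.
The £5,700 per-incident cap binds; insurer pays £5,700.
Out of pocket: £63,500 − £5,700 = £57,800.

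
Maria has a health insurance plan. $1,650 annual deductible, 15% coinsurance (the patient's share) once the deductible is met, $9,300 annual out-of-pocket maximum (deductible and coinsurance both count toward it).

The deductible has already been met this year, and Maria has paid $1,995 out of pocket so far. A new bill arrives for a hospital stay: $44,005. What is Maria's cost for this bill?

$6,600.75

The deductible is already satisfied, so the full bill goes to coinsurance.
Coinsurance: $44,005 × 15% = $6,600.75.
Year-to-date out-of-pocket becomes $1,995 + $6,600.75 = $8,595.75, still under the $9,300 maximum, so no cap applies.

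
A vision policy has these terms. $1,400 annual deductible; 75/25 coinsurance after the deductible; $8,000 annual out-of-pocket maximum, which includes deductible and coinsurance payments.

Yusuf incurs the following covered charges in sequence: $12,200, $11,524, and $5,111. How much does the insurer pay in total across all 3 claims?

$20,835

Claim 1 — $12,200: deductible takes $1,400, $10,800 remains; 25% of $10,800 = $2,700. Member pays $4,100; OOP now $4,100. Plan pays $12,200 − $4,100 = $8,100.
Claim 2 — $11,524: deductible already satisfied, so member's share is 25% × $11,524 = $2,881. Member pays $2,881; OOP now $6,981. Plan pays $11,524 − $2,881 = $8,643.
Claim 3 — $5,111: 25% coinsurance on $5,111 = $1,277.75. Adding that to $6,981 gives $8,258.75, past the $8,000 cap; member pays only $8,000 − $6,981 = $1,019. Insurer: $5,111 − $1,019 = $4,092.
Insurer total = bills − member's total = $28,835 − $8,000 = $20,835.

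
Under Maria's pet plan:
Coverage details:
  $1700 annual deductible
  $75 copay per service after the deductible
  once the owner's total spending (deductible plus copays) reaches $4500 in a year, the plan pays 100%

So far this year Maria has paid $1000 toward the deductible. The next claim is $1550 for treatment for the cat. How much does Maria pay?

$775

Deductible still to meet: $1700 − $1000 = $700.
The remaining $850 (= $1550 − $700) moves to the copay.
Copay on this service: $75.
That puts the owner's cost at $700 + $75 = $775 before any cap.
Year-to-date out-of-pocket becomes $1000 + $775 = $1775, still under the $4500 maximum, so no cap applies.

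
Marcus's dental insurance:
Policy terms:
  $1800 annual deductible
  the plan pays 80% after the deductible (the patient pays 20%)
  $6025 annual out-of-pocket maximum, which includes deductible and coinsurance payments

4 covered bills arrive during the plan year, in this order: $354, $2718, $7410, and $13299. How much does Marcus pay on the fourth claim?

$2488.60

Bill 1, $354: fully absorbed by the deductible. Cost to patient: $354. OOP to date $354.
Bill 2, $2718: $1446 to deductible, leaving $1272; patient's 20% is $254.40. Cost to patient: $1700.40. OOP to date $2054.40.
Bill 3, $7410: deductible already satisfied, so patient's share is 20% × $7410 = $1482. Cost to patient: $1482. OOP to date $3536.40.
Bill 4, $13299: 20% coinsurance on $13299 = $2659.80. Adding that to $3536.40 gives $6196.20, past the $6025 cap; patient pays only $6025 − $3536.40 = $2488.60.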